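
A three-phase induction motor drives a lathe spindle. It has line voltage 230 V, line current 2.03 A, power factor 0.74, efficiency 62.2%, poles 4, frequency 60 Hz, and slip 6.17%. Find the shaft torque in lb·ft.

P_in = √3·V·I·cosφ = 1.732 × 230 × 2.03 × 0.74 = 598 W
P_out = η·P_in = 0.622 × 598 = 372 W
n_s = 120×60/4 = 1800 rpm; n = 1800×(1−0.0617) = 1689 rpm
ω = 2π×1689/60 = 176.9 rad/s
τ = P_out/ω = 372/176.9 = 2.103 N·m
In lb·ft: 2.103/1.356 = 1.55 lb·ft

1.55 lb·ft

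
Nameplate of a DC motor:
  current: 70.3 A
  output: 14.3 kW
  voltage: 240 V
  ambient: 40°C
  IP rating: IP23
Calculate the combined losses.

2570 W

P_in = V·I = 240×70.3 = 16872 W
P_out = 14300 W
Losses = P_in − P_out = 16872 − 14300 = 2572 W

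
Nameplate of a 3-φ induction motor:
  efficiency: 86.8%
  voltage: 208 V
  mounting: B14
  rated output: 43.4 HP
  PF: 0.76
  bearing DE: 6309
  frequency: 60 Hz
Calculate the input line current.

136 A

P_out = 43.4 × 746 = 32376 W
P_in = P_out / η = 32376 / 0.868 = 37300 W
I_L = P_in / (√3·V_L·cosφ) = 37300 / (1.732 × 208 × 0.76) = 136 A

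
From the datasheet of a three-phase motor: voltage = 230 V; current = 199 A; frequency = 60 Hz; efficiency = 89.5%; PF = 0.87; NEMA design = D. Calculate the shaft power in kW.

61.7 kW

P_in = √3·V·I·cosφ = 1.732 × 230 × 199 × 0.87 = 68968 W
P_out = η·P_in = 0.895 × 68968 = 61726 W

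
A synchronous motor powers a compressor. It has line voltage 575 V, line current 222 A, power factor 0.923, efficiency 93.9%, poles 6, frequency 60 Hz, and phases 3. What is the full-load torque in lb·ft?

P_in = √3·V·I·cosφ = 1.732 × 575 × 222 × 0.923 = 204066 W
P_out = η·P_in = 0.939 × 204066 = 191618 W
n = n_s = 120×60/6 = 1200 rpm (synchronous)
ω = 2π×1200/60 = 125.7 rad/s
τ = P_out/ω = 191618/125.7 = 1524 N·m
In lb·ft: 1524/1.356 = 1120 lb·ft

1120 lb·ft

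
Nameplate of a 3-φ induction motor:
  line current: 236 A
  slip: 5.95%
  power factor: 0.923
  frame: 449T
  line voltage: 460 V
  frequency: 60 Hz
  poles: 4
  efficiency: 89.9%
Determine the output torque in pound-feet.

649 lb·ft

P_in = √3·V·I·cosφ = 1.732 × 460 × 236 × 0.923 = 173548 W
P_out = η·P_in = 0.899 × 173548 = 156020 W
n_s = 120×60/4 = 1800 rpm; n = 1800×(1−0.0595) = 1693 rpm
ω = 2π×1693/60 = 177.3 rad/s
τ = P_out/ω = 156020/177.3 = 880 N·m
In lb·ft: 880/1.356 = 649 lb·ft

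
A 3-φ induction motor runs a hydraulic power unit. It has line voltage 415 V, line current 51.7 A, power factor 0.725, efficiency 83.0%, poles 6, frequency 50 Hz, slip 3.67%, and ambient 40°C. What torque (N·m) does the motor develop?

P_in = √3·V·I·cosφ = 1.732 × 415 × 51.7 × 0.725 = 26942 W
P_out = η·P_in = 0.83 × 26942 = 22362 W
n_s = 120×50/6 = 1000 rpm; n = 1000×(1−0.0367) = 963 rpm
ω = 2π×963/60 = 100.8 rad/s
τ = P_out/ω = 22362/100.8 = 222 N·m

222 N·m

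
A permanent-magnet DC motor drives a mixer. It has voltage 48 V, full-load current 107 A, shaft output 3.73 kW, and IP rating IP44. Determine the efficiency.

P_out = 3.73 kW = 3730 W
P_in = V·I = 48 × 107 = 5136 W
η = P_out / P_in = 3730 / 5136 = 0.726 = 72.6%

72.6 %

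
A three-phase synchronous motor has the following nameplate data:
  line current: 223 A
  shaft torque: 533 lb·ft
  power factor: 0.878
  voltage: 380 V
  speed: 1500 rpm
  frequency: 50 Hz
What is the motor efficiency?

τ = 533 lb·ft × 1.356 = 722.7 N·m
ω = 2π × 1500/60 = 157.1 rad/s; P_out = τω = 722.7 × 157.1 = 113536 W
P_in = √3·V_L·I_L·cosφ = 1.732 × 380 × 223 × 0.878 = 128864 W
η = P_out / P_in = 113536 / 128864 = 0.881 = 88.1%

88.1 %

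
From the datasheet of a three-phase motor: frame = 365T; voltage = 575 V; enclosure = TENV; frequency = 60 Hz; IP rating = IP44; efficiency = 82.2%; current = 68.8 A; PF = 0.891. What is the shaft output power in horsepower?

67.3 HP

P_in = √3·V·I·cosφ = 1.732 × 575 × 68.8 × 0.891 = 61049 W
P_out = η·P_in = 0.822 × 61049 = 50182 W
= 50182/746 = 67.3 HP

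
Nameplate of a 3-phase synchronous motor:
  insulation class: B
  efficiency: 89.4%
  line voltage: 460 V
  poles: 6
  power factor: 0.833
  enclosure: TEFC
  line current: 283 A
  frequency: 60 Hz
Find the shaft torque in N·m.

P_in = √3·V·I·cosφ = 1.732 × 460 × 283 × 0.833 = 187818 W
P_out = η·P_in = 0.894 × 187818 = 167909 W
n = n_s = 120×60/6 = 1200 rpm (synchronous)
ω = 2π×1200/60 = 125.7 rad/s
τ = P_out/ω = 167909/125.7 = 1340 N·m

1340 N·m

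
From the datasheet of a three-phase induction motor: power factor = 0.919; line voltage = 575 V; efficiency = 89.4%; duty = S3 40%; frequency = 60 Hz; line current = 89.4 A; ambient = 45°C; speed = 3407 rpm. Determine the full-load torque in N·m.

205 N·m

P_in = √3·V·I·cosφ = 1.732 × 575 × 89.4 × 0.919 = 81822 W
P_out = η·P_in = 0.894 × 81822 = 73149 W
n = 3407 rpm
ω = 2π×3407/60 = 356.8 rad/s
τ = P_out/ω = 73149/356.8 = 205 N·m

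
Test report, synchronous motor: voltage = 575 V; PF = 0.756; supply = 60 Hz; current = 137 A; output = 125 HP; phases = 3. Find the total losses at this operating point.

P_in = √3·V·I·cosφ = 1.732×575×137×0.756 = 103147 W
P_out = 125×746 = 93250 W
Losses = P_in − P_out = 103147 − 93250 = 9897 W

9900 W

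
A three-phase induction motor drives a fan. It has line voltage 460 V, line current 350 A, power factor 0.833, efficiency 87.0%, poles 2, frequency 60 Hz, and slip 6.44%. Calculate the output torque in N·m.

573 N·m

P_in = √3·V·I·cosφ = 1.732 × 460 × 350 × 0.833 = 232284 W
P_out = η·P_in = 0.87 × 232284 = 202087 W
n_s = 120×60/2 = 3600 rpm; n = 3600×(1−0.0644) = 3368 rpm
ω = 2π×3368/60 = 352.7 rad/s
τ = P_out/ω = 202087/352.7 = 573 N·m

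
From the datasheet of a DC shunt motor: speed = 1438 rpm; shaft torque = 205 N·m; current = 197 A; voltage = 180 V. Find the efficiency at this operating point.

87.1 %

ω = 2π × 1438/60 = 150.6 rad/s; P_out = τω = 205 × 150.6 = 30873 W
P_in = V·I = 180 × 197 = 35460 W
η = P_out / P_in = 30873 / 35460 = 0.871 = 87.1%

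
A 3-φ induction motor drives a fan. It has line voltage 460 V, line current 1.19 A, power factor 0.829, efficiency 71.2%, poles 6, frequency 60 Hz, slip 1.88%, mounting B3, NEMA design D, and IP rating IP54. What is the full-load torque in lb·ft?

3.35 lb·ft

P_in = √3·V·I·cosφ = 1.732 × 460 × 1.19 × 0.829 = 786 W
P_out = η·P_in = 0.712 × 786 = 560 W
n_s = 120×60/6 = 1200 rpm; n = 1200×(1−0.0188) = 1177 rpm
ω = 2π×1177/60 = 123.3 rad/s
τ = P_out/ω = 560/123.3 = 4.542 N·m
In lb·ft: 4.542/1.356 = 3.35 lb·ft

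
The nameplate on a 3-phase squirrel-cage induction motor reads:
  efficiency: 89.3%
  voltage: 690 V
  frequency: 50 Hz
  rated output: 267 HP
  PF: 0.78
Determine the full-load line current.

P_out = 267 × 746 = 199182 W
P_in = P_out / η = 199182 / 0.893 = 223048 W
I_L = P_in / (√3·V_L·cosφ) = 223048 / (1.732 × 690 × 0.78) = 239 A

239 A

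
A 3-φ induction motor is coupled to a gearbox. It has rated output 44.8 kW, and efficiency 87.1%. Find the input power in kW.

P_out = 44800 W
P_in = P_out/η = 44800/0.871 = 51435 W = 51.4 kW

51.4 kW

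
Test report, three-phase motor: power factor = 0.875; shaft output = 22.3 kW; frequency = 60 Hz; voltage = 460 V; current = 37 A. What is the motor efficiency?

P_out = 22.3 kW = 22300 W
P_in = √3·V_L·I_L·cosφ = 1.732 × 460 × 37 × 0.875 = 25794 W
η = P_out / P_in = 22300 / 25794 = 0.865 = 86.5%

86.5 %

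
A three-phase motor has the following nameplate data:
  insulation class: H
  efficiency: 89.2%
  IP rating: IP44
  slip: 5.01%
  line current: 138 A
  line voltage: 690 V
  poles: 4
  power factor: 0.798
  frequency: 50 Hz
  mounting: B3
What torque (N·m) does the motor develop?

787 N·m

P_in = √3·V·I·cosφ = 1.732 × 690 × 138 × 0.798 = 131607 W
P_out = η·P_in = 0.892 × 131607 = 117393 W
n_s = 120×50/4 = 1500 rpm; n = 1500×(1−0.0501) = 1425 rpm
ω = 2π×1425/60 = 149.2 rad/s
τ = P_out/ω = 117393/149.2 = 787 N·m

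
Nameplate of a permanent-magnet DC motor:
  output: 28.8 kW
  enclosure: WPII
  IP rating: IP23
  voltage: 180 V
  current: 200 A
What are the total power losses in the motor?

P_in = V·I = 180×200 = 36000 W
P_out = 28800 W
Losses = P_in − P_out = 36000 − 28800 = 7200 W

7.2 kW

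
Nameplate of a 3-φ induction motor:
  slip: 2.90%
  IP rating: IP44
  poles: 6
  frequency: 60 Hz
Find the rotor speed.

1165 rpm

n_s = 120f/p = 120×60/6 = 1200 rpm
n = n_s(1 − s) = 1200 × (1 − 0.029) = 1165 rpm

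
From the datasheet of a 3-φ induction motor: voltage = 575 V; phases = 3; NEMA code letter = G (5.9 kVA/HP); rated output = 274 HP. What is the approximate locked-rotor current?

S_LR = 5.9 × 274 = 1616.6 kVA
I_LR = S_LR/(√3·V_L) = 1616600/(1.732×575) = 1620 A

1620 A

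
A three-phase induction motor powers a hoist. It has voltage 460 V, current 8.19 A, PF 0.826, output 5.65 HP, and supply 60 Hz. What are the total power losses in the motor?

1.18 kW

P_in = √3·V·I·cosφ = 1.732×460×8.19×0.826 = 5390 W
P_out = 5.65×746 = 4215 W
Losses = P_in − P_out = 5390 − 4215 = 1175 W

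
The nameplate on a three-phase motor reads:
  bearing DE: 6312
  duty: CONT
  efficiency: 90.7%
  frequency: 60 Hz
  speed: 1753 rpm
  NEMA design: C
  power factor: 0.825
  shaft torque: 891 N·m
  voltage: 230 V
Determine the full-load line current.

ω = 2π×1753/60 = 183.6 rad/s; P_out = τω = 891 × 183.6 = 163588 W
P_in = P_out / η = 163588 / 0.907 = 180362 W
I_L = P_in / (√3·V_L·cosφ) = 180362 / (1.732 × 230 × 0.825) = 549 A

549 A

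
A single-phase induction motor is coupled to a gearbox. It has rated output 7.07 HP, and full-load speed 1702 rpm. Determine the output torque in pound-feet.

21.8 lb·ft

P_out = 7.07 × 746 = 5274 W
ω = 2π × 1702/60 = 178.2 rad/s
τ = P_out/ω = 5274/178.2 = 29.6 N·m
In lb·ft: 29.6/1.356 = 21.8 lb·ft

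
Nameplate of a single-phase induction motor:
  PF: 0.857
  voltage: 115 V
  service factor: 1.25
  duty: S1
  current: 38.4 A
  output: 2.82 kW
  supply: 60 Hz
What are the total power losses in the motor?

965 W

P_in = V·I·cosφ = 115×38.4×0.857 = 3785 W
P_out = 2820 W
Losses = P_in − P_out = 3785 − 2820 = 965 W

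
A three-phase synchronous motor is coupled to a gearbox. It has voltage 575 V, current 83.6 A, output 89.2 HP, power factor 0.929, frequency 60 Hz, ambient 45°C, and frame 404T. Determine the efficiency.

86.0 %

P_out = 89.2 × 746 = 66543 W
P_in = √3·V_L·I_L·cosφ = 1.732 × 575 × 83.6 × 0.929 = 77346 W
η = P_out / P_in = 66543 / 77346 = 0.860 = 86.0%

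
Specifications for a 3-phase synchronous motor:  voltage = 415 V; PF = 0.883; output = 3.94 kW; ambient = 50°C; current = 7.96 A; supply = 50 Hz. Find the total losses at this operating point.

P_in = √3·V·I·cosφ = 1.732×415×7.96×0.883 = 5052 W
P_out = 3940 W
Losses = P_in − P_out = 5052 − 3940 = 1112 W

1.11 kW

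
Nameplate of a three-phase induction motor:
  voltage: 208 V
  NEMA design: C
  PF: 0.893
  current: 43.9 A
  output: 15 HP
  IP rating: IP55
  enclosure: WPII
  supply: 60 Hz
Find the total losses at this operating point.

2930 W

P_in = √3·V·I·cosφ = 1.732×208×43.9×0.893 = 14123 W
P_out = 15×746 = 11190 W
Losses = P_in − P_out = 14123 − 11190 = 2933 W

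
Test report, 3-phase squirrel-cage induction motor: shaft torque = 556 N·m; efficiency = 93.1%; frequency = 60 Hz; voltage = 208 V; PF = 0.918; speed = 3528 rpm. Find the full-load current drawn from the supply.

667 A

ω = 2π×3528/60 = 369.5 rad/s; P_out = τω = 556 × 369.5 = 205442 W
P_in = P_out / η = 205442 / 0.931 = 220668 W
I_L = P_in / (√3·V_L·cosφ) = 220668 / (1.732 × 208 × 0.918) = 667 A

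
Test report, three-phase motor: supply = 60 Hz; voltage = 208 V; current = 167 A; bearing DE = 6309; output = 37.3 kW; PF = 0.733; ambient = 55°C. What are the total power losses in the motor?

P_in = √3·V·I·cosφ = 1.732×208×167×0.733 = 44099 W
P_out = 37300 W
Losses = P_in − P_out = 44099 − 37300 = 6799 W

6800 W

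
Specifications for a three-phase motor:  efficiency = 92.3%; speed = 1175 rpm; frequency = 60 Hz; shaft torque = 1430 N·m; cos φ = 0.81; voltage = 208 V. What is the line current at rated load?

ω = 2π×1175/60 = 123 rad/s; P_out = τω = 1430 × 123 = 175890 W
P_in = P_out / η = 175890 / 0.923 = 190563 W
I_L = P_in / (√3·V_L·cosφ) = 190563 / (1.732 × 208 × 0.81) = 653 A

653 A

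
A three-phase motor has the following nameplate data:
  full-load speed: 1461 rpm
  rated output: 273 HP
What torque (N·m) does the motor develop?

P_out = 273 × 746 = 203658 W
ω = 2π × 1461/60 = 153 rad/s
τ = P_out/ω = 203658/153 = 1330 N·m

1330 N·m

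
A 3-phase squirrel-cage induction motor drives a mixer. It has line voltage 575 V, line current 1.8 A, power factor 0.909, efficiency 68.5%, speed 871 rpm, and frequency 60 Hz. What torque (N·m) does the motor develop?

P_in = √3·V·I·cosφ = 1.732 × 575 × 1.8 × 0.909 = 1629 W
P_out = η·P_in = 0.685 × 1629 = 1116 W
n = 871 rpm
ω = 2π×871/60 = 91.21 rad/s
τ = P_out/ω = 1116/91.21 = 12.2 N·m

12.2 N·m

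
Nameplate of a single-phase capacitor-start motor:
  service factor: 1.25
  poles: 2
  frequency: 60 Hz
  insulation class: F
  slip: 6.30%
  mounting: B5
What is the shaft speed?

3373 rpm

n_s = 120f/p = 120×60/2 = 3600 rpm
n = n_s(1 − s) = 3600 × (1 − 0.063) = 3373 rpm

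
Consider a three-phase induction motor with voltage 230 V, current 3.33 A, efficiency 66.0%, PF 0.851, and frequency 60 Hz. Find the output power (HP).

0.999 HP

P_in = √3·V·I·cosφ = 1.732 × 230 × 3.33 × 0.851 = 1129 W
P_out = η·P_in = 0.66 × 1129 = 745 W
= 745/746 = 0.999 HP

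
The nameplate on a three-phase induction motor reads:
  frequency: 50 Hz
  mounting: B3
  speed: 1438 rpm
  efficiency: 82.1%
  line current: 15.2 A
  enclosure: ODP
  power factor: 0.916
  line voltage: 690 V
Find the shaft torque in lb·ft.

66.9 lb·ft

P_in = √3·V·I·cosφ = 1.732 × 690 × 15.2 × 0.916 = 16639 W
P_out = η·P_in = 0.821 × 16639 = 13661 W
n = 1438 rpm
ω = 2π×1438/60 = 150.6 rad/s
τ = P_out/ω = 13661/150.6 = 90.71 N·m
In lb·ft: 90.71/1.356 = 66.9 lb·ft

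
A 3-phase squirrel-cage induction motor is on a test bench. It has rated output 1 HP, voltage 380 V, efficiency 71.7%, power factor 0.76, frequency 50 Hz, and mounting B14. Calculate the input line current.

P_out = 1 × 746 = 746 W
P_in = P_out / η = 746 / 0.717 = 1040 W
I_L = P_in / (√3·V_L·cosφ) = 1040 / (1.732 × 380 × 0.76) = 2.08 A

2.08 A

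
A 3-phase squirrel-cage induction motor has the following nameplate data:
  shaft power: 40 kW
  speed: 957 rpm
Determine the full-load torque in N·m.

ω = 2π × 957/60 = 100.2 rad/s
τ = P/ω = 40000/100.2 = 399 N·m

399 N·m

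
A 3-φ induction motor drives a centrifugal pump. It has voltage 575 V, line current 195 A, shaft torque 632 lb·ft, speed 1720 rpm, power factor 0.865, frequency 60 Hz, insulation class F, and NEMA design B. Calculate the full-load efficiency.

τ = 632 lb·ft × 1.356 = 857 N·m
ω = 2π × 1720/60 = 180.1 rad/s; P_out = τω = 857 × 180.1 = 154346 W
P_in = √3·V_L·I_L·cosφ = 1.732 × 575 × 195 × 0.865 = 167983 W
η = P_out / P_in = 154346 / 167983 = 0.919 = 91.9%

91.9 %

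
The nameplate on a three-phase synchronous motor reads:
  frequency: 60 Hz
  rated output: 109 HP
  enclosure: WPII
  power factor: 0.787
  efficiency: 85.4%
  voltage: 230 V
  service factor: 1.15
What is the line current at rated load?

304 A

P_out = 109 × 746 = 81314 W
P_in = P_out / η = 81314 / 0.854 = 95215 W
I_L = P_in / (√3·V_L·cosφ) = 95215 / (1.732 × 230 × 0.787) = 304 A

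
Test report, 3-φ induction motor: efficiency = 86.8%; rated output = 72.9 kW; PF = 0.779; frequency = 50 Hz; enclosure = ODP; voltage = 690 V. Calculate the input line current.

90.2 A

P_out = 72.9 kW = 72900 W
P_in = P_out / η = 72900 / 0.868 = 83986 W
I_L = P_in / (√3·V_L·cosφ) = 83986 / (1.732 × 690 × 0.779) = 90.2 A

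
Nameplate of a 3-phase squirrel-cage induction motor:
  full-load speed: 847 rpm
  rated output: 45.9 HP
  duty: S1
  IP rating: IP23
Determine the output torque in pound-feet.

P_out = 45.9 × 746 = 34241 W
ω = 2π × 847/60 = 88.7 rad/s
τ = P_out/ω = 34241/88.7 = 386 N·m
In lb·ft: 386/1.356 = 285 lb·ft

285 lb·ft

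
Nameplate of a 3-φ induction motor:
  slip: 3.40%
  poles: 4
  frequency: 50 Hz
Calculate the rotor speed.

1449 rpm

n_s = 120f/p = 120×50/4 = 1500 rpm
n = n_s(1 − s) = 1500 × (1 − 0.034) = 1449 rpm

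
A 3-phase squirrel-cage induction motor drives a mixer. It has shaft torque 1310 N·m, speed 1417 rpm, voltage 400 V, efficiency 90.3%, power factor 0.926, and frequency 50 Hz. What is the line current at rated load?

ω = 2π×1417/60 = 148.4 rad/s; P_out = τω = 1310 × 148.4 = 194404 W
P_in = P_out / η = 194404 / 0.903 = 215287 W
I_L = P_in / (√3·V_L·cosφ) = 215287 / (1.732 × 400 × 0.926) = 336 A

336 A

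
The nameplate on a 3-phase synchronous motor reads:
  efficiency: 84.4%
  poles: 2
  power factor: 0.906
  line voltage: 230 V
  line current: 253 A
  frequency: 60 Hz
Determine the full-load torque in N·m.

204 N·m

P_in = √3·V·I·cosφ = 1.732 × 230 × 253 × 0.906 = 91311 W
P_out = η·P_in = 0.844 × 91311 = 77066 W
n = n_s = 120×60/2 = 3600 rpm (synchronous)
ω = 2π×3600/60 = 377 rad/s
τ = P_out/ω = 77066/377 = 204 N·m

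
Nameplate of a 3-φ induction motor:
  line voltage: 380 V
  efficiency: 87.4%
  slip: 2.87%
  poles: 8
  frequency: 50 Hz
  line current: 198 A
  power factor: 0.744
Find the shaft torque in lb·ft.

P_in = √3·V·I·cosφ = 1.732 × 380 × 198 × 0.744 = 96955 W
P_out = η·P_in = 0.874 × 96955 = 84739 W
n_s = 120×50/8 = 750 rpm; n = 750×(1−0.0287) = 728 rpm
ω = 2π×728/60 = 76.24 rad/s
τ = P_out/ω = 84739/76.24 = 1111 N·m
In lb·ft: 1111/1.356 = 819 lb·ft

819 lb·ft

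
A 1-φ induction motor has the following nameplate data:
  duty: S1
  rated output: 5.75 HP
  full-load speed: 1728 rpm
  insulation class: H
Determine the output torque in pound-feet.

P_out = 5.75 × 746 = 4290 W
ω = 2π × 1728/60 = 181 rad/s
τ = P_out/ω = 4290/181 = 23.7 N·m
In lb·ft: 23.7/1.356 = 17.5 lb·ft

17.5 lb·ft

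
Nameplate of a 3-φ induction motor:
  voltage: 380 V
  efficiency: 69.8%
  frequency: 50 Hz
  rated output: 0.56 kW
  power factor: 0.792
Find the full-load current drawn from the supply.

P_out = 0.56 kW = 560 W
P_in = P_out / η = 560 / 0.698 = 802 W
I_L = P_in / (√3·V_L·cosφ) = 802 / (1.732 × 380 × 0.792) = 1.54 A

1.54 A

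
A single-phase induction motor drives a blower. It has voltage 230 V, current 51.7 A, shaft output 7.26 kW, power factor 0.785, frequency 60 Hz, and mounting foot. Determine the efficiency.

77.8 %

P_out = 7.26 kW = 7260 W
P_in = V·I·cosφ = 230 × 51.7 × 0.785 = 9334 W
η = P_out / P_in = 7260 / 9334 = 0.778 = 77.8%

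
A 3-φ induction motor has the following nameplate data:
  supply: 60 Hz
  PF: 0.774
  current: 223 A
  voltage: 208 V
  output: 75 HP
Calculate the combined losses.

P_in = √3·V·I·cosφ = 1.732×208×223×0.774 = 62181 W
P_out = 75×746 = 55950 W
Losses = P_in − P_out = 62181 − 55950 = 6231 W

6.23 kW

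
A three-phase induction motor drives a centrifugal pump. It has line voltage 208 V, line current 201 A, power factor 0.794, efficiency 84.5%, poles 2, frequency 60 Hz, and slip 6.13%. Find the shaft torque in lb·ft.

101 lb·ft

P_in = √3·V·I·cosφ = 1.732 × 208 × 201 × 0.794 = 57495 W
P_out = η·P_in = 0.845 × 57495 = 48583 W
n_s = 120×60/2 = 3600 rpm; n = 3600×(1−0.0613) = 3379 rpm
ω = 2π×3379/60 = 353.8 rad/s
τ = P_out/ω = 48583/353.8 = 137.3 N·m
In lb·ft: 137.3/1.356 = 101 lb·ft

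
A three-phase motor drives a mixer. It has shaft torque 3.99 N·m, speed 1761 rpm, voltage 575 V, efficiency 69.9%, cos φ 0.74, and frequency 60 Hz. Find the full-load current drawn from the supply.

ω = 2π×1761/60 = 184.4 rad/s; P_out = τω = 3.99 × 184.4 = 736 W
P_in = P_out / η = 736 / 0.699 = 1053 W
I_L = P_in / (√3·V_L·cosφ) = 1053 / (1.732 × 575 × 0.74) = 1.43 A

1.43 A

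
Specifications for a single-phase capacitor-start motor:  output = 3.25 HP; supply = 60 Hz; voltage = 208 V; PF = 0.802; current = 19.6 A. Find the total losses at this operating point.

P_in = V·I·cosφ = 208×19.6×0.802 = 3270 W
P_out = 3.25×746 = 2425 W
Losses = P_in − P_out = 3270 − 2425 = 845 W

845 W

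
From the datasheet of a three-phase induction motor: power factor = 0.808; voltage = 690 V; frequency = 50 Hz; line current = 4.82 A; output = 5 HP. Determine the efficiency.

P_out = 5 × 746 = 3730 W
P_in = √3·V_L·I_L·cosφ = 1.732 × 690 × 4.82 × 0.808 = 4654 W
η = P_out / P_in = 3730 / 4654 = 0.801 = 80.1%

80.1 %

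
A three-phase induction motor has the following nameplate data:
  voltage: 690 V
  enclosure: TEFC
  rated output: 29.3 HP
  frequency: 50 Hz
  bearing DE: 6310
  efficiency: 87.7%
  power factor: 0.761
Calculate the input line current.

27.4 A

P_out = 29.3 × 746 = 21858 W
P_in = P_out / η = 21858 / 0.877 = 24924 W
I_L = P_in / (√3·V_L·cosφ) = 24924 / (1.732 × 690 × 0.761) = 27.4 A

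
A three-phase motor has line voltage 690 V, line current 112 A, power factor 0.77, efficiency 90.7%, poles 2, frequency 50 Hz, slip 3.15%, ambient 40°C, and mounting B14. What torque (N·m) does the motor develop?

P_in = √3·V·I·cosφ = 1.732 × 690 × 112 × 0.77 = 103064 W
P_out = η·P_in = 0.907 × 103064 = 93479 W
n_s = 120×50/2 = 3000 rpm; n = 3000×(1−0.0315) = 2906 rpm
ω = 2π×2906/60 = 304.3 rad/s
τ = P_out/ω = 93479/304.3 = 307 N·m

307 N·m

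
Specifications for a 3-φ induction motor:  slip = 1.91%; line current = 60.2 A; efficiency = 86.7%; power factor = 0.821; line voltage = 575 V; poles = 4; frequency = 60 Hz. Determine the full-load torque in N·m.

231 N·m

P_in = √3·V·I·cosφ = 1.732 × 575 × 60.2 × 0.821 = 49222 W
P_out = η·P_in = 0.867 × 49222 = 42675 W
n_s = 120×60/4 = 1800 rpm; n = 1800×(1−0.0191) = 1766 rpm
ω = 2π×1766/60 = 184.9 rad/s
τ = P_out/ω = 42675/184.9 = 231 N·m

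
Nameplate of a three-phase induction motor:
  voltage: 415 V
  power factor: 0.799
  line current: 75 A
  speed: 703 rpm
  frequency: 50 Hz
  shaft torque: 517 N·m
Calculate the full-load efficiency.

ω = 2π × 703/60 = 73.62 rad/s; P_out = τω = 517 × 73.62 = 38062 W
P_in = √3·V_L·I_L·cosφ = 1.732 × 415 × 75 × 0.799 = 43073 W
η = P_out / P_in = 38062 / 43073 = 0.884 = 88.4%

88.4 %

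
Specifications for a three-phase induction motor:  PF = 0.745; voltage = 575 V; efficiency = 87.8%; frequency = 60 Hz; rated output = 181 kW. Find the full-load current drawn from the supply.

P_out = 181 kW = 181000 W
P_in = P_out / η = 181000 / 0.878 = 206150 W
I_L = P_in / (√3·V_L·cosφ) = 206150 / (1.732 × 575 × 0.745) = 278 A

278 A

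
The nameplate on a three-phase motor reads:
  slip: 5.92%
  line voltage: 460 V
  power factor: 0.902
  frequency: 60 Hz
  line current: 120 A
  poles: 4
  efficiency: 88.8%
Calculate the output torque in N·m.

P_in = √3·V·I·cosφ = 1.732 × 460 × 120 × 0.902 = 86237 W
P_out = η·P_in = 0.888 × 86237 = 76578 W
n_s = 120×60/4 = 1800 rpm; n = 1800×(1−0.0592) = 1693 rpm
ω = 2π×1693/60 = 177.3 rad/s
τ = P_out/ω = 76578/177.3 = 432 N·m

432 N·m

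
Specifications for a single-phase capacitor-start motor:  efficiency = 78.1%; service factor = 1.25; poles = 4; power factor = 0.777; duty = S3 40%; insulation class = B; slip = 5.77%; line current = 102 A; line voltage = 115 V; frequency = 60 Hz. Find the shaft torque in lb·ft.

P_in = V·I·cosφ = 115 × 102 × 0.777 = 9114 W
P_out = η·P_in = 0.781 × 9114 = 7118 W
n_s = 120×60/4 = 1800 rpm; n = 1800×(1−0.0577) = 1696 rpm
ω = 2π×1696/60 = 177.6 rad/s
τ = P_out/ω = 7118/177.6 = 40.08 N·m
In lb·ft: 40.08/1.356 = 29.6 lb·ft

29.6 lb·ft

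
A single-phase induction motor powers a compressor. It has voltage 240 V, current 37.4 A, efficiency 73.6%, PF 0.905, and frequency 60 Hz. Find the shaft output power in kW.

P_in = V·I·cosφ = 240 × 37.4 × 0.905 = 8123 W
P_out = η·P_in = 0.736 × 8123 = 5979 W

5.98 kW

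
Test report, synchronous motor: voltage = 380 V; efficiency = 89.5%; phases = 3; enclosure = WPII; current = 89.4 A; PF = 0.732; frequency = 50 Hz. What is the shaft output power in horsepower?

P_in = √3·V·I·cosφ = 1.732 × 380 × 89.4 × 0.732 = 43071 W
P_out = η·P_in = 0.895 × 43071 = 38549 W
= 38549/746 = 51.7 HP

51.7 HP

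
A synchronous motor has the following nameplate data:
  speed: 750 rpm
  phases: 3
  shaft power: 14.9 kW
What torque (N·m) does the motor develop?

ω = 2π × 750/60 = 78.54 rad/s
τ = P/ω = 14900/78.54 = 190 N·m

190 N·m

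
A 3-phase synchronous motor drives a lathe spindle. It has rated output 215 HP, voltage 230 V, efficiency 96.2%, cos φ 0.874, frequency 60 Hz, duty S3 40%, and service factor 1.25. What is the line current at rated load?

479 A

P_out = 215 × 746 = 160390 W
P_in = P_out / η = 160390 / 0.962 = 166726 W
I_L = P_in / (√3·V_L·cosφ) = 166726 / (1.732 × 230 × 0.874) = 479 A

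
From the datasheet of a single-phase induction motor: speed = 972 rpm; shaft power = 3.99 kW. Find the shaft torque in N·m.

39.2 N·m

ω = 2π × 972/60 = 101.8 rad/s
τ = P/ω = 3990/101.8 = 39.2 N·m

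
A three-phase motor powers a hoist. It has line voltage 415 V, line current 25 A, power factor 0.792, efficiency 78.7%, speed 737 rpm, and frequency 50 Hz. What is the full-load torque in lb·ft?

P_in = √3·V·I·cosφ = 1.732 × 415 × 25 × 0.792 = 14232 W
P_out = η·P_in = 0.787 × 14232 = 11201 W
n = 737 rpm
ω = 2π×737/60 = 77.18 rad/s
τ = P_out/ω = 11201/77.18 = 145.1 N·m
In lb·ft: 145.1/1.356 = 107 lb·ft

107 lb·ft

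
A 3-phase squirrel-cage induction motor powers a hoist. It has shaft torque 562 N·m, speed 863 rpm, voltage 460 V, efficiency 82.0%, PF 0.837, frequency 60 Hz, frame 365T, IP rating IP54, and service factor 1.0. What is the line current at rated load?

92.9 A

ω = 2π×863/60 = 90.37 rad/s; P_out = τω = 562 × 90.37 = 50788 W
P_in = P_out / η = 50788 / 0.820 = 61937 W
I_L = P_in / (√3·V_L·cosφ) = 61937 / (1.732 × 460 × 0.837) = 92.9 A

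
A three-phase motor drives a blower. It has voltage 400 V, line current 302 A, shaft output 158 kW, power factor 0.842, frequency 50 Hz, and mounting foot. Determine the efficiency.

P_out = 158 kW = 158000 W
P_in = √3·V_L·I_L·cosφ = 1.732 × 400 × 302 × 0.842 = 176168 W
η = P_out / P_in = 158000 / 176168 = 0.897 = 89.7%

89.7 %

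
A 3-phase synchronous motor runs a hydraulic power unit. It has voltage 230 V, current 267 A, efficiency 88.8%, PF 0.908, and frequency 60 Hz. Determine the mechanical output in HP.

115 HP

P_in = √3·V·I·cosφ = 1.732 × 230 × 267 × 0.908 = 96577 W
P_out = η·P_in = 0.888 × 96577 = 85760 W
= 85760/746 = 115 HP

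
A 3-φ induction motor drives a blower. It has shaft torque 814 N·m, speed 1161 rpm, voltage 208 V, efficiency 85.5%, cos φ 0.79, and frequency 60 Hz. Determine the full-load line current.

ω = 2π×1161/60 = 121.6 rad/s; P_out = τω = 814 × 121.6 = 98982 W
P_in = P_out / η = 98982 / 0.855 = 115768 W
I_L = P_in / (√3·V_L·cosφ) = 115768 / (1.732 × 208 × 0.79) = 407 A

407 A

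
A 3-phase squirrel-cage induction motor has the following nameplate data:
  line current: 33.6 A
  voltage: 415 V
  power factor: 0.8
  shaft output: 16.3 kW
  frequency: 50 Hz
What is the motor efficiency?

P_out = 16.3 kW = 16300 W
P_in = √3·V_L·I_L·cosφ = 1.732 × 415 × 33.6 × 0.8 = 19321 W
η = P_out / P_in = 16300 / 19321 = 0.844 = 84.4%

84.4 %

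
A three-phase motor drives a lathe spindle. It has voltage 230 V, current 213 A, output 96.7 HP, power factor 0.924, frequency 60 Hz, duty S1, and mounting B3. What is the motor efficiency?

P_out = 96.7 × 746 = 72138 W
P_in = √3·V_L·I_L·cosφ = 1.732 × 230 × 213 × 0.924 = 78402 W
η = P_out / P_in = 72138 / 78402 = 0.920 = 92.0%

92.0 %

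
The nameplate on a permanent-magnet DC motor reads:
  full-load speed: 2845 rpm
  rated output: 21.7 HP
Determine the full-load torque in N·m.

54.3 N·m

P_out = 21.7 × 746 = 16188 W
ω = 2π × 2845/60 = 297.9 rad/s
τ = P_out/ω = 16188/297.9 = 54.3 N·m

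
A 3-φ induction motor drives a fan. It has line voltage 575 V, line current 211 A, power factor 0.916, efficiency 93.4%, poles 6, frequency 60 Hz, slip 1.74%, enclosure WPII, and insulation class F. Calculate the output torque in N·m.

1460 N·m

P_in = √3·V·I·cosφ = 1.732 × 575 × 211 × 0.916 = 192484 W
P_out = η·P_in = 0.934 × 192484 = 179780 W
n_s = 120×60/6 = 1200 rpm; n = 1200×(1−0.0174) = 1179 rpm
ω = 2π×1179/60 = 123.5 rad/s
τ = P_out/ω = 179780/123.5 = 1460 N·m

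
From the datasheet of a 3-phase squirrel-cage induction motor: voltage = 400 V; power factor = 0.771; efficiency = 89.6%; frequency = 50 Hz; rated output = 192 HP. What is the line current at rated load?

299 A

P_out = 192 × 746 = 143232 W
P_in = P_out / η = 143232 / 0.896 = 159857 W
I_L = P_in / (√3·V_L·cosφ) = 159857 / (1.732 × 400 × 0.771) = 299 A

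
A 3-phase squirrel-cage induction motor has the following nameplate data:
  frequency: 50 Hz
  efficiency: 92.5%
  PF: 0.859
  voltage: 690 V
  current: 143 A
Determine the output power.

136 kW

P_in = √3·V·I·cosφ = 1.732 × 690 × 143 × 0.859 = 146800 W
P_out = η·P_in = 0.925 × 146800 = 135790 W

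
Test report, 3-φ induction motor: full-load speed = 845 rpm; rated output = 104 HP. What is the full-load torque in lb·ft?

P_out = 104 × 746 = 77584 W
ω = 2π × 845/60 = 88.49 rad/s
τ = P_out/ω = 77584/88.49 = 876.8 N·m
In lb·ft: 876.8/1.356 = 647 lb·ft

647 lb·ft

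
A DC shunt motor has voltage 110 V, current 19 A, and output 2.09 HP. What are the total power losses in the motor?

P_in = V·I = 110×19 = 2090 W
P_out = 2.09×746 = 1559 W
Losses = P_in − P_out = 2090 − 1559 = 531 W

531 W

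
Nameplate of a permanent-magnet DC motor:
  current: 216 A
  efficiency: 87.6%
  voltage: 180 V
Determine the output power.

34.1 kW

P_in = V·I = 180 × 216 = 38880 W
P_out = η·P_in = 0.876 × 38880 = 34059 W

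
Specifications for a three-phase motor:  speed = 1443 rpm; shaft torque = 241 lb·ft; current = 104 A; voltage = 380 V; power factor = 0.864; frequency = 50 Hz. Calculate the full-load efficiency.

τ = 241 lb·ft × 1.356 = 326.8 N·m
ω = 2π × 1443/60 = 151.1 rad/s; P_out = τω = 326.8 × 151.1 = 49379 W
P_in = √3·V_L·I_L·cosφ = 1.732 × 380 × 104 × 0.864 = 59140 W
η = P_out / P_in = 49379 / 59140 = 0.835 = 83.5%

83.5 %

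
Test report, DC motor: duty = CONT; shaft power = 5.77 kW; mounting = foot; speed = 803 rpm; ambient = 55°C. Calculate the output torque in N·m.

68.6 N·m

ω = 2π × 803/60 = 84.09 rad/s
τ = P/ω = 5770/84.09 = 68.6 N·m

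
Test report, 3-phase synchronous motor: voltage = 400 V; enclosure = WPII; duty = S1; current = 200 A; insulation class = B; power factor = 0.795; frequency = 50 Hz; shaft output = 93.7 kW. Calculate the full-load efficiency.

P_out = 93.7 kW = 93700 W
P_in = √3·V_L·I_L·cosφ = 1.732 × 400 × 200 × 0.795 = 110155 W
η = P_out / P_in = 93700 / 110155 = 0.851 = 85.1%

85.1 %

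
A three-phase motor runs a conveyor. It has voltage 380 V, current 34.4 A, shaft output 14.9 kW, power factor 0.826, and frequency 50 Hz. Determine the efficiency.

P_out = 14.9 kW = 14900 W
P_in = √3·V_L·I_L·cosφ = 1.732 × 380 × 34.4 × 0.826 = 18701 W
η = P_out / P_in = 14900 / 18701 = 0.797 = 79.7%

79.7 %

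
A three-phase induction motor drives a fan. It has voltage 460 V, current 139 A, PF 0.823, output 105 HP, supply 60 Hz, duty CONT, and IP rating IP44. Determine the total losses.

P_in = √3·V·I·cosφ = 1.732×460×139×0.823 = 91142 W
P_out = 105×746 = 78330 W
Losses = P_in − P_out = 91142 − 78330 = 12812 W

12800 W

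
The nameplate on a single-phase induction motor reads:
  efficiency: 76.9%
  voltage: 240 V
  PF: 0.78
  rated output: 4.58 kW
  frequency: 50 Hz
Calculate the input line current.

31.8 A

P_out = 4.58 kW = 4580 W
P_in = P_out / η = 4580 / 0.769 = 5956 W
I = P_in / (V·cosφ) = 5956 / (240 × 0.78) = 31.8 A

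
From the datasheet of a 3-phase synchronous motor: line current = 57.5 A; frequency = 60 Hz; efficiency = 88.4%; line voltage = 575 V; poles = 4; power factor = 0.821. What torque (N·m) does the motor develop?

220 N·m

P_in = √3·V·I·cosφ = 1.732 × 575 × 57.5 × 0.821 = 47014 W
P_out = η·P_in = 0.884 × 47014 = 41560 W
n = n_s = 120×60/4 = 1800 rpm (synchronous)
ω = 2π×1800/60 = 188.5 rad/s
τ = P_out/ω = 41560/188.5 = 220 N·m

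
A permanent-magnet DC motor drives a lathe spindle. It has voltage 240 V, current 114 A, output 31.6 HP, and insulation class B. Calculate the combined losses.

P_in = V·I = 240×114 = 27360 W
P_out = 31.6×746 = 23574 W
Losses = P_in − P_out = 27360 − 23574 = 3786 W

3790 W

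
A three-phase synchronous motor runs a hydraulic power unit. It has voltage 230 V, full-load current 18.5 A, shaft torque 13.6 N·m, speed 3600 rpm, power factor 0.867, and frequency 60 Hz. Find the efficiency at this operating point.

ω = 2π × 3600/60 = 377 rad/s; P_out = τω = 13.6 × 377 = 5127 W
P_in = √3·V_L·I_L·cosφ = 1.732 × 230 × 18.5 × 0.867 = 6389 W
η = P_out / P_in = 5127 / 6389 = 0.802 = 80.2%

80.2 %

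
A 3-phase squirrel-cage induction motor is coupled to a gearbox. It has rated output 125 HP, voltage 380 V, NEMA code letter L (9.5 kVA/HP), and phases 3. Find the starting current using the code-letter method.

S_LR = 9.5 × 125 = 1187.5 kVA
I_LR = S_LR/(√3·V_L) = 1187500/(1.732×380) = 1800 A

1800 A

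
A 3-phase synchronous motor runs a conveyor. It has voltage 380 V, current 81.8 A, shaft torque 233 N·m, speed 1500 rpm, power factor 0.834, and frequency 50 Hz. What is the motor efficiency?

81.5 %

ω = 2π × 1500/60 = 157.1 rad/s; P_out = τω = 233 × 157.1 = 36604 W
P_in = √3·V_L·I_L·cosφ = 1.732 × 380 × 81.8 × 0.834 = 44900 W
η = P_out / P_in = 36604 / 44900 = 0.815 = 81.5%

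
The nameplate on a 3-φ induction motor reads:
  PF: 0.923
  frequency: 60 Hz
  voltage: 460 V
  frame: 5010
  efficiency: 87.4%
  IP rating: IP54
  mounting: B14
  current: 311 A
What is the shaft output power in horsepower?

P_in = √3·V·I·cosφ = 1.732 × 460 × 311 × 0.923 = 228701 W
P_out = η·P_in = 0.874 × 228701 = 199885 W
= 199885/746 = 268 HP

268 HP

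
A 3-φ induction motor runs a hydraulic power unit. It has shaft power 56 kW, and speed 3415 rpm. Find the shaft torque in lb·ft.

ω = 2π × 3415/60 = 357.6 rad/s
τ = P/ω = 56000/357.6 = 156.6 N·m
In lb·ft: 156.6/1.356 = 115 lb·ft

115 lb·ft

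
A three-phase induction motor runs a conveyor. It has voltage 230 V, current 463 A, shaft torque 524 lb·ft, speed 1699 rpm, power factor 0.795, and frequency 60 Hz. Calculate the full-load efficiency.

τ = 524 lb·ft × 1.356 = 710.5 N·m
ω = 2π × 1699/60 = 177.9 rad/s; P_out = τω = 710.5 × 177.9 = 126398 W
P_in = √3·V_L·I_L·cosφ = 1.732 × 230 × 463 × 0.795 = 146630 W
η = P_out / P_in = 126398 / 146630 = 0.862 = 86.2%

86.2 %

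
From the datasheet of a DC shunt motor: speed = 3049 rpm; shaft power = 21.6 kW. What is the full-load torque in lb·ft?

49.9 lb·ft

ω = 2π × 3049/60 = 319.3 rad/s
τ = P/ω = 21600/319.3 = 67.65 N·m
In lb·ft: 67.65/1.356 = 49.9 lb·ft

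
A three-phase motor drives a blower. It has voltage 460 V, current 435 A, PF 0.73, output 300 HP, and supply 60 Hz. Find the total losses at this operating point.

P_in = √3·V·I·cosφ = 1.732×460×435×0.73 = 252998 W
P_out = 300×746 = 223800 W
Losses = P_in − P_out = 252998 − 223800 = 29198 W

29.2 kW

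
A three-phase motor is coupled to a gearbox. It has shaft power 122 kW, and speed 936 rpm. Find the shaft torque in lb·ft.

918 lb·ft

ω = 2π × 936/60 = 98.02 rad/s
τ = P/ω = 122000/98.02 = 1245 N·m
In lb·ft: 1245/1.356 = 918 lb·ft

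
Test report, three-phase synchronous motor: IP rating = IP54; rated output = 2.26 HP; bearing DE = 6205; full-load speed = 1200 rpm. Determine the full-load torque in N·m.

P_out = 2.26 × 746 = 1686 W
ω = 2π × 1200/60 = 125.7 rad/s
τ = P_out/ω = 1686/125.7 = 13.4 N·m

13.4 N·m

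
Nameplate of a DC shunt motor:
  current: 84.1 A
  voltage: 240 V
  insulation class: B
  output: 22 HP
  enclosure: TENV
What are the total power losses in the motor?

P_in = V·I = 240×84.1 = 20184 W
P_out = 22×746 = 16412 W
Losses = P_in − P_out = 20184 − 16412 = 3772 W

3.77 kW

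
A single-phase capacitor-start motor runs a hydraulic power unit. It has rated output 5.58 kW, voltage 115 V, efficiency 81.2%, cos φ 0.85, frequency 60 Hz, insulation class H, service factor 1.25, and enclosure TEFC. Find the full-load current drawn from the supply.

70.3 A

P_out = 5.58 kW = 5580 W
P_in = P_out / η = 5580 / 0.812 = 6872 W
I = P_in / (V·cosφ) = 6872 / (115 × 0.85) = 70.3 A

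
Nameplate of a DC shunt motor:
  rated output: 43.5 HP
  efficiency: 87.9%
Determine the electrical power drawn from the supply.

P_out = 43.5 × 746 = 32451 W
P_in = P_out/η = 32451/0.879 = 36918 W = 36.9 kW

36.9 kW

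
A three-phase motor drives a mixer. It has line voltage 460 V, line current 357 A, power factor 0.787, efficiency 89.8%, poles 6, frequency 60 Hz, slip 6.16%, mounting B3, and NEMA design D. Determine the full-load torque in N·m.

P_in = √3·V·I·cosφ = 1.732 × 460 × 357 × 0.787 = 223846 W
P_out = η·P_in = 0.898 × 223846 = 201014 W
n_s = 120×60/6 = 1200 rpm; n = 1200×(1−0.0616) = 1126 rpm
ω = 2π×1126/60 = 117.9 rad/s
τ = P_out/ω = 201014/117.9 = 1700 N·m

1700 N·m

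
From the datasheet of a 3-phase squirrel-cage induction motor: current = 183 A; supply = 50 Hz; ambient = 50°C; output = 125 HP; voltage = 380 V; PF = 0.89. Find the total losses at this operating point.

P_in = √3·V·I·cosφ = 1.732×380×183×0.89 = 107195 W
P_out = 125×746 = 93250 W
Losses = P_in − P_out = 107195 − 93250 = 13945 W

13900 W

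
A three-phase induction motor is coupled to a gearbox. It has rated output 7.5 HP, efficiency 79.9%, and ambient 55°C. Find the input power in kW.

P_out = 7.5 × 746 = 5595 W
P_in = P_out/η = 5595/0.799 = 7003 W = 7 kW

7 kW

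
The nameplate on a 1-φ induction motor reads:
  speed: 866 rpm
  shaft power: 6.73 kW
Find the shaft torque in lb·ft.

54.7 lb·ft

ω = 2π × 866/60 = 90.69 rad/s
τ = P/ω = 6730/90.69 = 74.21 N·m
In lb·ft: 74.21/1.356 = 54.7 lb·ft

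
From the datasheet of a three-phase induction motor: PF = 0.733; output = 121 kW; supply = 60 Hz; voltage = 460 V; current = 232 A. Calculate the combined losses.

P_in = √3·V·I·cosφ = 1.732×460×232×0.733 = 135487 W
P_out = 121000 W
Losses = P_in − P_out = 135487 − 121000 = 14487 W

14.5 kW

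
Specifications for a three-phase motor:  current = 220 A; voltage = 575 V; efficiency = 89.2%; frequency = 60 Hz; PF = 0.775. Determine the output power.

151 kW

P_in = √3·V·I·cosφ = 1.732 × 575 × 220 × 0.775 = 169801 W
P_out = η·P_in = 0.892 × 169801 = 151462 W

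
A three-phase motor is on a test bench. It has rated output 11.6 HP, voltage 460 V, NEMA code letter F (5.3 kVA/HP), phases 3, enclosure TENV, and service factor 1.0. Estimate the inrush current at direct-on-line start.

77.2 A

S_LR = 5.3 × 11.6 = 61.48 kVA
I_LR = S_LR/(√3·V_L) = 61480/(1.732×460) = 77.2 A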